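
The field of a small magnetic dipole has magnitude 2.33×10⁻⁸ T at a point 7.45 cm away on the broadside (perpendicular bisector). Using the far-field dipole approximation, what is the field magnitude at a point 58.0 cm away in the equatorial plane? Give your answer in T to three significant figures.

Dipole fields scale as 1/r³ in the far field; the geometry is the same at both points.
B₂ = B₁ · (r₁/r₂)³ = 2.33×10⁻⁸ · (7.45/58.0)³.
(r₁/r₂)³ = (0.1284)³ = 0.002119.
B₂ ≈ 4.938×10⁻¹¹ T.

B ≈ 4.94×10⁻¹¹ T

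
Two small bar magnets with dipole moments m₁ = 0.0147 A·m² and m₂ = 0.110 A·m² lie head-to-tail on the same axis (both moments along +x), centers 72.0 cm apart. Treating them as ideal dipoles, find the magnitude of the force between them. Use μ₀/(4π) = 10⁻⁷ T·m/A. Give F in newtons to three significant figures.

On-axis B of dipole 1: B = (μ₀/4π)·2m₁/r³. Force on dipole 2: F = m₂·dB/dr.
dB/dr = −(μ₀/4π)·6m₁/r⁴, so |F| = (μ₀/4π)·6m₁m₂/r⁴.
F = 6(10⁻⁷)(0.0147)(0.110)/(0.720)⁴ = 3.610×10⁻⁹ N.

F ≈ 3.61×10⁻⁹ N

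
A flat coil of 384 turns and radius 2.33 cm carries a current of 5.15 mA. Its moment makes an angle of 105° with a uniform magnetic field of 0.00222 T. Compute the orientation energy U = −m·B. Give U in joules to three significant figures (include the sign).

U ≈ 1.94×10⁻⁶ J

m = NIA = NIπa² = 384·(0.00515)·π·(0.0233)² = 0.003373 A·m².
U = −m·B = −mB cosθ.
U = −(0.003373)(0.00222)·cos105° = 1.938×10⁻⁶ J.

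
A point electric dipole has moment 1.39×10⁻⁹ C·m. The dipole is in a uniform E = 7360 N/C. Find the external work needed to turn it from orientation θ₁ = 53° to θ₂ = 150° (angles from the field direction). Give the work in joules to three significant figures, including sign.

W ≈ 1.50×10⁻⁵ J

W_ext = ΔU = U(θ₂) − U(θ₁) = −pE cosθ₂ − (−pE cosθ₁) = pE(cosθ₁ − cosθ₂).
W = (1.39×10⁻⁹)(7360)·(cos53° − cos150°) = (1.023×10⁻⁵)·(+1.4678) = 1.502×10⁻⁵ J.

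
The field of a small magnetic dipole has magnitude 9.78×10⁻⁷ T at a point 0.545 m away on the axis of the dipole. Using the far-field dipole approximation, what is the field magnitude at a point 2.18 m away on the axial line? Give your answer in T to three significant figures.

Dipole fields scale as 1/r³ in the far field; the geometry is the same at both points.
B₂ = B₁ · (r₁/r₂)³ = 9.78×10⁻⁷ · (0.545/2.18)³.
(r₁/r₂)³ = (0.25)³ = 0.01562.
B₂ ≈ 1.528×10⁻⁸ T.

B ≈ 1.53×10⁻⁸ T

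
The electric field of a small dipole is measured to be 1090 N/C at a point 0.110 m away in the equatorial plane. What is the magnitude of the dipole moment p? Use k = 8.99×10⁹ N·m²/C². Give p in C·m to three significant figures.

In the equatorial plane E = kp/r³, so p = Er³/(k).
p = (1090)·(0.110)³ / (8.99×10⁹) = 1.614×10⁻¹⁰ C·m.

p ≈ 1.61×10⁻¹⁰ C·m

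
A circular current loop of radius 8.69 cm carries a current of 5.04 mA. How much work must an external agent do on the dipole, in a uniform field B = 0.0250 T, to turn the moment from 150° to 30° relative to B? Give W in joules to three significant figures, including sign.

W ≈ -5.18×10⁻⁶ J

Magnetic moment m = IA = Iπa² = (0.00504)·π·(0.0869)² = 1.196×10⁻⁴ A·m².
W_ext = ΔU = −mB cosθ₂ + mB cosθ₁ = mB(cosθ₁ − cosθ₂).
W = (1.196×10⁻⁴)(0.0250)·(cos150° − cos30°) = (2.990×10⁻⁶)·(-1.7321) = -5.179×10⁻⁶ J.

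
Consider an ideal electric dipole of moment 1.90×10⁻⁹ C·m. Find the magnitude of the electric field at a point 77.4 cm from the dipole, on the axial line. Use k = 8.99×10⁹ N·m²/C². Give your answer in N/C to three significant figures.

E ≈ 73.7 N/C

On the dipole axis E = 2kp/r³.
E = 2·(8.99×10⁹)(1.90×10⁻⁹) / (0.774)³ = 73.68 N/C.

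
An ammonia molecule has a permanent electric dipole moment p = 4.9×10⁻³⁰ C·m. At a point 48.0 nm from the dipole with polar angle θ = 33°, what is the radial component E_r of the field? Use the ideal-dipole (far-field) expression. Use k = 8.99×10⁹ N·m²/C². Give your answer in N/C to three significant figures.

E_r ≈ 668 N/C

For a dipole, E_r = (2kp cosθ)/r³.
kp/r³ = (8.99×10⁹)(4.90×10⁻³⁰)/(4.80×10⁻⁸)³ = 398.3 N/C.
E_r = 2·398.3·cos33° = 668.1 N/C.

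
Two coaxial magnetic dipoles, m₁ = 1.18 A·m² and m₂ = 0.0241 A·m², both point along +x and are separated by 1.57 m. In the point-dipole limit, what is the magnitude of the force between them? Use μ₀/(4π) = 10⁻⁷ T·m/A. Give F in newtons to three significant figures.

On-axis B of dipole 1: B = (μ₀/4π)·2m₁/r³. Force on dipole 2: F = m₂·dB/dr.
dB/dr = −(μ₀/4π)·6m₁/r⁴, so |F| = (μ₀/4π)·6m₁m₂/r⁴.
F = 6(10⁻⁷)(1.18)(0.0241)/(1.57)⁴ = 2.808×10⁻⁹ N.

F ≈ 2.81×10⁻⁹ N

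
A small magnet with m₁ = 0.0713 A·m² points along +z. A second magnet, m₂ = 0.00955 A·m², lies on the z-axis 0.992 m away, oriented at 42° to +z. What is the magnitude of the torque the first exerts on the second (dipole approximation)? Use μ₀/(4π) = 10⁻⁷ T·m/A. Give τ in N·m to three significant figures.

Dipole B is on the axis of dipole A, so B₁ there is axial: B₁ = (μ₀/4π)·2m₁/r³ along +z.
B₁ = 2(10⁻⁷)(0.0713)/(0.992)³ = 1.461×10⁻⁸ T.
τ = m₂ B₁ sinθ.
τ = (0.00955)(1.461×10⁻⁸)·sin42° = 9.335×10⁻¹¹ N·m.

τ ≈ 9.33×10⁻¹¹ N·m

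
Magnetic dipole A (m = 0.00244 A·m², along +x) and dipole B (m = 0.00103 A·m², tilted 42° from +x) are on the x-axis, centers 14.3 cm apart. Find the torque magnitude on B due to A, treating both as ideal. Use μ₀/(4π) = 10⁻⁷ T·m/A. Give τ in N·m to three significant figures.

τ ≈ 1.15×10⁻¹⁰ N·m

Dipole B is on the axis of dipole A, so B₁ there is axial: B₁ = (μ₀/4π)·2m₁/r³ along +x.
B₁ = 2(10⁻⁷)(0.00244)/(0.143)³ = 1.669×10⁻⁷ T.
τ = m₂ B₁ sinθ.
τ = (0.00103)(1.669×10⁻⁷)·sin42° = 1.150×10⁻¹⁰ N·m.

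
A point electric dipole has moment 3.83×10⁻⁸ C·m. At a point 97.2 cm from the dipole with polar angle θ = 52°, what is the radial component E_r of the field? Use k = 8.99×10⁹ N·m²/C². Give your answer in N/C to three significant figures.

E_r ≈ 462 N/C

For a dipole, E_r = (2kp cosθ)/r³.
kp/r³ = (8.99×10⁹)(3.83×10⁻⁸)/(0.972)³ = 374.9 N/C.
E_r = 2·374.9·cos52° = 461.7 N/C.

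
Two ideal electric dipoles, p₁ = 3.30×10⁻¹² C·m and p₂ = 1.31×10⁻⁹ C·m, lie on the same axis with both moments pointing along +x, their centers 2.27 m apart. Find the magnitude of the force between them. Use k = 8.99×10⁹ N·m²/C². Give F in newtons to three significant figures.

F ≈ 8.78×10⁻¹² N

On-axis field of dipole 1 at distance r: E = 2kp₁/r³. Force on dipole 2 is F = p₂·dE/dr (gradient along axis).
dE/dr = −6kp₁/r⁴, so |F| = 6kp₁p₂/r⁴ (attractive for aligned moments).
F = 6(8.99×10⁹)(3.30×10⁻¹²)(1.31×10⁻⁹)/(2.27)⁴ = 8.782×10⁻¹² N.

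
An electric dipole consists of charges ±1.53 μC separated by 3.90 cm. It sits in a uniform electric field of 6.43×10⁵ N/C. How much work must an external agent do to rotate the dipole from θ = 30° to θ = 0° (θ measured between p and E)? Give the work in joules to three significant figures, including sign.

W ≈ -0.00514 J

Dipole moment p = qd = (1.53×10⁻⁶ C)(0.0390 m) = 5.967×10⁻⁸ C·m.
W_ext = ΔU = U(θ₂) − U(θ₁) = −pE cosθ₂ − (−pE cosθ₁) = pE(cosθ₁ − cosθ₂).
W = (5.967×10⁻⁸)(6.43×10⁵)·(cos30° − cos0°) = (0.03837)·(-0.1340) = -0.005140 J.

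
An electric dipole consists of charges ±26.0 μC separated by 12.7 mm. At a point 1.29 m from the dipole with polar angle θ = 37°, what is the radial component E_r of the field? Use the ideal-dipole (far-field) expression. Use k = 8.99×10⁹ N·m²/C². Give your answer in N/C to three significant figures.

E_r ≈ 2210 N/C

Dipole moment p = qd = (2.60×10⁻⁵ C)(0.0127 m) = 3.302×10⁻⁷ C·m.
For a dipole, E_r = (2kp cosθ)/r³.
kp/r³ = (8.99×10⁹)(3.302×10⁻⁷)/(1.29)³ = 1383 N/C.
E_r = 2·1383·cos37° = 2209 N/C.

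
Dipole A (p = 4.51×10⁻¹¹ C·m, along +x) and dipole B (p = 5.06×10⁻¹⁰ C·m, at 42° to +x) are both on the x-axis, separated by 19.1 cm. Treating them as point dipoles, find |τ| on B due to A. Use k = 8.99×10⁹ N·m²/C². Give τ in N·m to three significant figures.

τ ≈ 3.94×10⁻⁸ N·m

The second dipole sits on the axis of the first, so the field there is axial: E₁ = 2kp₁/r³ along +x.
E₁ = 2(8.99×10⁹)(4.51×10⁻¹¹)/(0.191)³ = 116.4 N/C.
Torque on the second dipole: τ = p₂ E₁ sinθ.
τ = (5.06×10⁻¹⁰)(116.4)·sin42° = 3.940×10⁻⁸ N·m.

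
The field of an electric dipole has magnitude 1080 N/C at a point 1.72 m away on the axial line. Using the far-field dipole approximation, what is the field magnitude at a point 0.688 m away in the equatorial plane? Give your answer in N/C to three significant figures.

Dipole fields scale as 1/r³ in the far field.
The axial field is twice the equatorial field at the same r, so the geometry factor is 1/2.
E₂ = E₁ · (1/2) · (r₁/r₂)³ = 1080 · 0.5 · (1.72/0.688)³.
(r₁/r₂)³ = (2.5)³ = 15.62.
E₂ ≈ 8438 N/C.

E ≈ 8440 N/C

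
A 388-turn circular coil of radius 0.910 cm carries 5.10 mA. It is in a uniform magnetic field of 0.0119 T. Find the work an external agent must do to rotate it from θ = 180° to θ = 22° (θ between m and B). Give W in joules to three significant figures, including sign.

W ≈ -1.18×10⁻⁵ J

m = NIA = NIπa² = 388·(0.00510)·π·(0.00910)² = 5.148×10⁻⁴ A·m².
W_ext = ΔU = −mB cosθ₂ + mB cosθ₁ = mB(cosθ₁ − cosθ₂).
W = (5.148×10⁻⁴)(0.0119)·(cos180° − cos22°) = (6.126×10⁻⁶)·(-1.9272) = -1.181×10⁻⁵ J.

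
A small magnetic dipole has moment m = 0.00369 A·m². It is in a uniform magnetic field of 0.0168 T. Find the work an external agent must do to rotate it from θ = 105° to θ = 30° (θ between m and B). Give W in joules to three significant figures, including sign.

W_ext = ΔU = −mB cosθ₂ + mB cosθ₁ = mB(cosθ₁ − cosθ₂).
W = (0.00369)(0.0168)·(cos105° − cos30°) = (6.199×10⁻⁵)·(-1.1248) = -6.973×10⁻⁵ J.

W ≈ -6.97×10⁻⁵ J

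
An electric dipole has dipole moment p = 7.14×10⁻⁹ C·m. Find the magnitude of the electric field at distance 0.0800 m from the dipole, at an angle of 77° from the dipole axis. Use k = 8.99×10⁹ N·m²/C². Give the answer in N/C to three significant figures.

E ≈ 1.35×10⁵ N/C

At angle θ the dipole field magnitude is E = (kp/r³)·√(1 + 3cos²θ).
kp/r³ = (8.99×10⁹)(7.14×10⁻⁹) / (0.0800)³ = 1.254×10⁵ N/C.
√(1 + 3cos²77°) = √(1 + 3·0.0506) = √1.1518 ≈ 1.0732.
E ≈ 1.254×10⁵ × 1.073 = 1.345×10⁵ N/C.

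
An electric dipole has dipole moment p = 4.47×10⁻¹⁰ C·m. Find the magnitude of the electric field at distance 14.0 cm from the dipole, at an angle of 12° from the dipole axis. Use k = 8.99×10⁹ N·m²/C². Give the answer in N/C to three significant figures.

At angle θ the dipole field magnitude is E = (kp/r³)·√(1 + 3cos²θ).
kp/r³ = (8.99×10⁹)(4.47×10⁻¹⁰) / (0.140)³ = 1464 N/C.
√(1 + 3cos²12°) = √(1 + 3·0.9568) = √3.8703 ≈ 1.9673.
E ≈ 1464 × 1.967 = 2881 N/C.

E ≈ 2880 N/C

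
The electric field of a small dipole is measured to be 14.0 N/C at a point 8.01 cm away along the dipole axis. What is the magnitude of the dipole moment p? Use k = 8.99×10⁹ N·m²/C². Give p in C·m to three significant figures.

p ≈ 4.00×10⁻¹³ C·m

On axis E = 2kp/r³, so p = Er³/(2k).
p = (14.0)·(0.0801)³ / (2·8.99×10⁹) = 4.002×10⁻¹³ C·m.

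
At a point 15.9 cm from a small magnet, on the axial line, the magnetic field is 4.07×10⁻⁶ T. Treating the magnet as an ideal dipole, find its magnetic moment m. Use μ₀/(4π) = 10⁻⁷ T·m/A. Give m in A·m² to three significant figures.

m ≈ 0.0818 A·m²

On axis B = (μ₀/4π)·2m/r³, so m = Br³·4π/(μ₀·2).
m = (4.07×10⁻⁶)·(0.159)³ / (2·10⁻⁷) = 0.08180 A·m².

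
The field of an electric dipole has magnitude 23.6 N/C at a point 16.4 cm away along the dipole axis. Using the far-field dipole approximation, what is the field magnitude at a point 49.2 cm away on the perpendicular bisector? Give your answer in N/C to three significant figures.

E ≈ 0.437 N/C

Dipole fields scale as 1/r³ in the far field.
The axial field is twice the equatorial field at the same r, so the geometry factor is 1/2.
E₂ = E₁ · (1/2) · (r₁/r₂)³ = 23.6 · 0.5 · (16.4/49.2)³.
(r₁/r₂)³ = (0.3333)³ = 0.03704.
E₂ ≈ 0.4370 N/C.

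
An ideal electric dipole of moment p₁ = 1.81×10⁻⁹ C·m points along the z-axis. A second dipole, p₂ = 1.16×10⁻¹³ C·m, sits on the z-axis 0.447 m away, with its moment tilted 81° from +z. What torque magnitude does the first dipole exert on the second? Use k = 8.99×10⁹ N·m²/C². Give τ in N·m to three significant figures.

The second dipole sits on the axis of the first, so the field there is axial: E₁ = 2kp₁/r³ along +z.
E₁ = 2(8.99×10⁹)(1.81×10⁻⁹)/(0.447)³ = 364.4 N/C.
Torque on the second dipole: τ = p₂ E₁ sinθ.
τ = (1.16×10⁻¹³)(364.4)·sin81° = 4.175×10⁻¹¹ N·m.

τ ≈ 4.17×10⁻¹¹ N·m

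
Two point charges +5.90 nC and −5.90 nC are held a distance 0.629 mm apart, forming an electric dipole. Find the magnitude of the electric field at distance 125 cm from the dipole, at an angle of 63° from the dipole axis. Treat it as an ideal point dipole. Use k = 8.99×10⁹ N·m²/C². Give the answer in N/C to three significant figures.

E ≈ 0.0217 N/C

Dipole moment p = qd = (5.90×10⁻⁹ C)(6.29×10⁻⁴ m) = 3.711×10⁻¹² C·m.
At angle θ the dipole field magnitude is E = (kp/r³)·√(1 + 3cos²θ).
kp/r³ = (8.99×10⁹)(3.711×10⁻¹²) / (1.25)³ = 0.01708 N/C.
√(1 + 3cos²63°) = √(1 + 3·0.2061) = √1.6183 ≈ 1.2721.
E ≈ 0.01708 × 1.272 = 0.02173 N/C.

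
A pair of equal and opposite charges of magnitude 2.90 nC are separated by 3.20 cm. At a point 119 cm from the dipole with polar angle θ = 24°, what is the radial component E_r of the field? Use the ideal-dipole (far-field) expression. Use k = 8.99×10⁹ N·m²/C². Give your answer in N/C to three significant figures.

Dipole moment p = qd = (2.90×10⁻⁹ C)(0.0320 m) = 9.28×10⁻¹¹ C·m.
For a dipole, E_r = (2kp cosθ)/r³.
kp/r³ = (8.99×10⁹)(9.28×10⁻¹¹)/(1.19)³ = 0.4951 N/C.
E_r = 2·0.4951·cos24° = 0.9045 N/C.

E_r ≈ 0.905 N/C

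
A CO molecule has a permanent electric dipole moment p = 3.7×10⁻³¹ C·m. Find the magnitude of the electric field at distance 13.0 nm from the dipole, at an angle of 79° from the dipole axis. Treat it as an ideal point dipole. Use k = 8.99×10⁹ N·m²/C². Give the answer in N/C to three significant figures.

At angle θ the dipole field magnitude is E = (kp/r³)·√(1 + 3cos²θ).
kp/r³ = (8.99×10⁹)(3.70×10⁻³¹) / (1.30×10⁻⁸)³ = 1514 N/C.
√(1 + 3cos²79°) = √(1 + 3·0.0364) = √1.1092 ≈ 1.0532.
E ≈ 1514 × 1.053 = 1595 N/C.

E ≈ 1590 N/C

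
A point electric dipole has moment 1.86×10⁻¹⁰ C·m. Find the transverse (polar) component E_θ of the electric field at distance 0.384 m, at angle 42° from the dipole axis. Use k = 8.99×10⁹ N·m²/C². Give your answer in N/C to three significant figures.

E_θ ≈ 19.8 N/C

For a dipole, E_θ = (kp sinθ)/r³.
kp/r³ = (8.99×10⁹)(1.86×10⁻¹⁰)/(0.384)³ = 29.53 N/C.
E_θ = 29.53·sin42° = 19.76 N/C.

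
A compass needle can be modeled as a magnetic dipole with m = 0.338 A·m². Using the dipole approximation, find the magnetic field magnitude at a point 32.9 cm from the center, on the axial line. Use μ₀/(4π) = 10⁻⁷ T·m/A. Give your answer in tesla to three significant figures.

B ≈ 1.90×10⁻⁶ T

On axis B = (μ₀/4π)·2m/r³.
B = 2·(10⁻⁷)·(0.338) / (0.329)³ = 1.898×10⁻⁶ T.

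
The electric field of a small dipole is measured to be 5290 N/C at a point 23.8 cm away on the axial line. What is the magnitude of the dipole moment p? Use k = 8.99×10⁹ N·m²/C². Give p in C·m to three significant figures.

p ≈ 3.97×10⁻⁹ C·m

On axis E = 2kp/r³, so p = Er³/(2k).
p = (5290)·(0.238)³ / (2·8.99×10⁹) = 3.966×10⁻⁹ C·m.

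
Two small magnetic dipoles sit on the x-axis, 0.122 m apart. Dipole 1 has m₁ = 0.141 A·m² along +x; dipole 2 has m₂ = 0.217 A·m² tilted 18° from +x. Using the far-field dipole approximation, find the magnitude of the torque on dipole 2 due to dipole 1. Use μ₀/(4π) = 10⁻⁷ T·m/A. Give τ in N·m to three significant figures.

τ ≈ 1.04×10⁻⁶ N·m

Dipole B is on the axis of dipole A, so B₁ there is axial: B₁ = (μ₀/4π)·2m₁/r³ along +x.
B₁ = 2(10⁻⁷)(0.141)/(0.122)³ = 1.553×10⁻⁵ T.
τ = m₂ B₁ sinθ.
τ = (0.217)(1.553×10⁻⁵)·sin18° = 1.041×10⁻⁶ N·m.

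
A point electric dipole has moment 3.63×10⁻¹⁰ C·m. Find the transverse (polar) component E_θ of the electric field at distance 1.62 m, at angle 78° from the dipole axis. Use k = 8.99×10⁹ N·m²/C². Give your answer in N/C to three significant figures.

E_θ ≈ 0.751 N/C

For a dipole, E_θ = (kp sinθ)/r³.
kp/r³ = (8.99×10⁹)(3.63×10⁻¹⁰)/(1.62)³ = 0.7676 N/C.
E_θ = 0.7676·sin78° = 0.7508 N/C.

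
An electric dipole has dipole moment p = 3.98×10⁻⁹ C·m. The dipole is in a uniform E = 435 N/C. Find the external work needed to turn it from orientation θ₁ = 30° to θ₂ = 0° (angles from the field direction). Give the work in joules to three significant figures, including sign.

W_ext = ΔU = U(θ₂) − U(θ₁) = −pE cosθ₂ − (−pE cosθ₁) = pE(cosθ₁ − cosθ₂).
W = (3.98×10⁻⁹)(435)·(cos30° − cos0°) = (1.731×10⁻⁶)·(-0.1340) = -2.320×10⁻⁷ J.

W ≈ -2.32×10⁻⁷ J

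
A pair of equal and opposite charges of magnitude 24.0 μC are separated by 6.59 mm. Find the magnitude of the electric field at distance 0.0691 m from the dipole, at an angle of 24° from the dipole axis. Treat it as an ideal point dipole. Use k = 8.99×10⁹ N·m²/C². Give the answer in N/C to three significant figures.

Dipole moment p = qd = (2.40×10⁻⁵ C)(0.00659 m) = 1.582×10⁻⁷ C·m.
At angle θ the dipole field magnitude is E = (kp/r³)·√(1 + 3cos²θ).
kp/r³ = (8.99×10⁹)(1.582×10⁻⁷) / (0.0691)³ = 4.311×10⁶ N/C.
√(1 + 3cos²24°) = √(1 + 3·0.8346) = √3.5037 ≈ 1.8718.
E ≈ 4.311×10⁶ × 1.872 = 8.069×10⁶ N/C.

E ≈ 8.07×10⁶ N/C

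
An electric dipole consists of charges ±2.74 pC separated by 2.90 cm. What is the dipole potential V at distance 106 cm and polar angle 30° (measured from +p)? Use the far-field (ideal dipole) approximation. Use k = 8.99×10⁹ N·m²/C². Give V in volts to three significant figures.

Dipole moment p = qd = (2.74×10⁻¹² C)(0.0290 m) = 7.946×10⁻¹⁴ C·m.
The dipole potential is V = kp cosθ / r².
V = (8.99×10⁹)(7.946×10⁻¹⁴)·cos30° / (1.06)² = 5.506×10⁻⁴ V.

V ≈ 5.51×10⁻⁴ V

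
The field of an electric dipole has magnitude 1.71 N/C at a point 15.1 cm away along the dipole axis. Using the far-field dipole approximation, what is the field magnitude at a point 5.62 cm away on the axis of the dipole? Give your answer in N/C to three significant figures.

Dipole fields scale as 1/r³ in the far field; the geometry is the same at both points.
E₂ = E₁ · (r₁/r₂)³ = 1.71 · (15.1/5.62)³.
(r₁/r₂)³ = (2.687)³ = 19.4.
E₂ ≈ 33.17 N/C.

E ≈ 33.2 N/C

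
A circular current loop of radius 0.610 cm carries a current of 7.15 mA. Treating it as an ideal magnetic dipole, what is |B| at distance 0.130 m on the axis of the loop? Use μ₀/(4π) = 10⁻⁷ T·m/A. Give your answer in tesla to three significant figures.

B ≈ 7.61×10⁻¹¹ T

Magnetic moment m = IA = Iπa² = (0.00715)·π·(0.00610)² = 8.358×10⁻⁷ A·m².
On axis B = (μ₀/4π)·2m/r³.
B = 2·(10⁻⁷)·(8.358×10⁻⁷) / (0.130)³ = 7.609×10⁻¹¹ T.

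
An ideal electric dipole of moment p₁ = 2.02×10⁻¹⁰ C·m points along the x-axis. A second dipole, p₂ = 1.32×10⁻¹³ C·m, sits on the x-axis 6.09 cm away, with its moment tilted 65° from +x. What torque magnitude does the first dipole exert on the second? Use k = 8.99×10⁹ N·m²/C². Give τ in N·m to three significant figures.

The second dipole sits on the axis of the first, so the field there is axial: E₁ = 2kp₁/r³ along +x.
E₁ = 2(8.99×10⁹)(2.02×10⁻¹⁰)/(0.0609)³ = 1.608×10⁴ N/C.
Torque on the second dipole: τ = p₂ E₁ sinθ.
τ = (1.32×10⁻¹³)(1.608×10⁴)·sin65° = 1.924×10⁻⁹ N·m.

τ ≈ 1.92×10⁻⁹ N·m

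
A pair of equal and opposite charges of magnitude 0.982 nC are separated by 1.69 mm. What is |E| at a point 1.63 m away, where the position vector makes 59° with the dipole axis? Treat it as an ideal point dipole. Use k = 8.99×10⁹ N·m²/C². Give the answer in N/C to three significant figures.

Dipole moment p = qd = (9.82×10⁻¹⁰ C)(0.00169 m) = 1.66×10⁻¹² C·m.
At angle θ the dipole field magnitude is E = (kp/r³)·√(1 + 3cos²θ).
kp/r³ = (8.99×10⁹)(1.66×10⁻¹²) / (1.63)³ = 0.003446 N/C.
√(1 + 3cos²59°) = √(1 + 3·0.2653) = √1.7958 ≈ 1.3401.
E ≈ 0.003446 × 1.340 = 0.004618 N/C.

E ≈ 0.00462 N/C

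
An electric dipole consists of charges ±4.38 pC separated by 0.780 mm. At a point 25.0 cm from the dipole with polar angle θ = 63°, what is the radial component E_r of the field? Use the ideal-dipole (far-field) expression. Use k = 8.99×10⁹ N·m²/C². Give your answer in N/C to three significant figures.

E_r ≈ 0.00178 N/C

Dipole moment p = qd = (4.38×10⁻¹² C)(7.80×10⁻⁴ m) = 3.416×10⁻¹⁵ C·m.
For a dipole, E_r = (2kp cosθ)/r³.
kp/r³ = (8.99×10⁹)(3.416×10⁻¹⁵)/(0.250)³ = 0.001965 N/C.
E_r = 2·0.001965·cos63° = 0.001785 N/C.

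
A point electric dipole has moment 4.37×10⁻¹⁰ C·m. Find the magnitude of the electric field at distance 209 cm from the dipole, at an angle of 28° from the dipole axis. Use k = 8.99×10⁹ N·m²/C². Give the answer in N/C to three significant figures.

E ≈ 0.786 N/C

At angle θ the dipole field magnitude is E = (kp/r³)·√(1 + 3cos²θ).
kp/r³ = (8.99×10⁹)(4.37×10⁻¹⁰) / (2.09)³ = 0.4303 N/C.
√(1 + 3cos²28°) = √(1 + 3·0.7796) = √3.3388 ≈ 1.8272.
E ≈ 0.4303 × 1.827 = 0.7863 N/C.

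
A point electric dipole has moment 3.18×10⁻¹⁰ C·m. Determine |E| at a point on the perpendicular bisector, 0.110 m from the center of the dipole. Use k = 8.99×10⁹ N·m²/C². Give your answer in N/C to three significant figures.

E ≈ 2150 N/C

On the perpendicular bisector E = kp/r³ (half the axial value at the same distance).
E = (8.99×10⁹)(3.18×10⁻¹⁰) / (0.110)³ = 2148 N/C.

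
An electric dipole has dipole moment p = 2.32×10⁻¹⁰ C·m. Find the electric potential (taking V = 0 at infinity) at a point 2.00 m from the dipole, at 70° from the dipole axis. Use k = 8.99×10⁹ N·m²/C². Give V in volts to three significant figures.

V ≈ 0.178 V

The dipole potential is V = kp cosθ / r².
V = (8.99×10⁹)(2.32×10⁻¹⁰)·cos70° / (2.00)² = 0.1783 V.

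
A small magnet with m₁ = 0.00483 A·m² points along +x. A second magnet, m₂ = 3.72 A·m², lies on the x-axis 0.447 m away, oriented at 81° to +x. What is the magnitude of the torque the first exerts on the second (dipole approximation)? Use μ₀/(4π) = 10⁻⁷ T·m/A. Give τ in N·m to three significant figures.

τ ≈ 3.97×10⁻⁸ N·m

Dipole B is on the axis of dipole A, so B₁ there is axial: B₁ = (μ₀/4π)·2m₁/r³ along +x.
B₁ = 2(10⁻⁷)(0.00483)/(0.447)³ = 1.082×10⁻⁸ T.
τ = m₂ B₁ sinθ.
τ = (3.72)(1.082×10⁻⁸)·sin81° = 3.974×10⁻⁸ N·m.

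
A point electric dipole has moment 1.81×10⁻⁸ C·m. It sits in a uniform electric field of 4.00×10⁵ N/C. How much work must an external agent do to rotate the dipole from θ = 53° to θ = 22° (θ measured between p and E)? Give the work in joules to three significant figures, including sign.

W ≈ -0.00236 J

W_ext = ΔU = U(θ₂) − U(θ₁) = −pE cosθ₂ − (−pE cosθ₁) = pE(cosθ₁ − cosθ₂).
W = (1.81×10⁻⁸)(4.00×10⁵)·(cos53° − cos22°) = (0.007240)·(-0.3254) = -0.002356 J.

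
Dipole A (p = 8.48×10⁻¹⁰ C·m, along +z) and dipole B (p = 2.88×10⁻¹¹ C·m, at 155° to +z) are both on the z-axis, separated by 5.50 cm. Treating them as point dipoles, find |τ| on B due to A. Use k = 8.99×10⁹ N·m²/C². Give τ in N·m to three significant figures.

The second dipole sits on the axis of the first, so the field there is axial: E₁ = 2kp₁/r³ along +z.
E₁ = 2(8.99×10⁹)(8.48×10⁻¹⁰)/(0.0550)³ = 9.164×10⁴ N/C.
Torque on the second dipole: τ = p₂ E₁ sinθ.
τ = (2.88×10⁻¹¹)(9.164×10⁴)·sin155° = 1.115×10⁻⁶ N·m.

τ ≈ 1.12×10⁻⁶ N·m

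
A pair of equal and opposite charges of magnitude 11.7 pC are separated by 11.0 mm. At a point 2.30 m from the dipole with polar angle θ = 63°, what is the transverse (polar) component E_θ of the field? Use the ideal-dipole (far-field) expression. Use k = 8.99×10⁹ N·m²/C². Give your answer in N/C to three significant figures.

E_θ ≈ 8.47×10⁻⁵ N/C

Dipole moment p = qd = (1.17×10⁻¹¹ C)(0.0110 m) = 1.287×10⁻¹³ C·m.
For a dipole, E_θ = (kp sinθ)/r³.
kp/r³ = (8.99×10⁹)(1.287×10⁻¹³)/(2.30)³ = 9.509×10⁻⁵ N/C.
E_θ = 9.509×10⁻⁵·sin63° = 8.473×10⁻⁵ N/C.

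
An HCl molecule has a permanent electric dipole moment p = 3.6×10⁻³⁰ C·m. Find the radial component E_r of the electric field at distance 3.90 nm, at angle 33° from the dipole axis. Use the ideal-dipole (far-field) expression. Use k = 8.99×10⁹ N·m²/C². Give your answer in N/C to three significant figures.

E_r ≈ 9.15×10⁵ N/C

For a dipole, E_r = (2kp cosθ)/r³.
kp/r³ = (8.99×10⁹)(3.60×10⁻³⁰)/(3.90×10⁻⁹)³ = 5.456×10⁵ N/C.
E_r = 2·5.456×10⁵·cos33° = 9.151×10⁵ N/C.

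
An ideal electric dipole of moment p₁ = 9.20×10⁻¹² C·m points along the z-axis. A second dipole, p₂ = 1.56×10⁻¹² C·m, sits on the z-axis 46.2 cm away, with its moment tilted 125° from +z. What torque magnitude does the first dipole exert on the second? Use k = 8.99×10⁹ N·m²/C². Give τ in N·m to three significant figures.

τ ≈ 2.14×10⁻¹² N·m

The second dipole sits on the axis of the first, so the field there is axial: E₁ = 2kp₁/r³ along +z.
E₁ = 2(8.99×10⁹)(9.20×10⁻¹²)/(0.462)³ = 1.677 N/C.
Torque on the second dipole: τ = p₂ E₁ sinθ.
τ = (1.56×10⁻¹²)(1.677)·sin125° = 2.144×10⁻¹² N·m.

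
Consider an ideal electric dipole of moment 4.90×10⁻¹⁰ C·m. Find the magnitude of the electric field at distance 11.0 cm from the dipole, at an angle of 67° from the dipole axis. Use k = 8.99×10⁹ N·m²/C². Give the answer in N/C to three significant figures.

E ≈ 4000 N/C

At angle θ the dipole field magnitude is E = (kp/r³)·√(1 + 3cos²θ).
kp/r³ = (8.99×10⁹)(4.90×10⁻¹⁰) / (0.110)³ = 3310 N/C.
√(1 + 3cos²67°) = √(1 + 3·0.1527) = √1.4580 ≈ 1.2075.
E ≈ 3310 × 1.207 = 3996 N/C.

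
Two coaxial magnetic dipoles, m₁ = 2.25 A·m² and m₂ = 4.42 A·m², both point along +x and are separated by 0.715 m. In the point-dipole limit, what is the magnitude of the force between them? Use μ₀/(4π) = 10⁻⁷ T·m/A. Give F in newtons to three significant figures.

On-axis B of dipole 1: B = (μ₀/4π)·2m₁/r³. Force on dipole 2: F = m₂·dB/dr.
dB/dr = −(μ₀/4π)·6m₁/r⁴, so |F| = (μ₀/4π)·6m₁m₂/r⁴.
F = 6(10⁻⁷)(2.25)(4.42)/(0.715)⁴ = 2.283×10⁻⁵ N.

F ≈ 2.28×10⁻⁵ N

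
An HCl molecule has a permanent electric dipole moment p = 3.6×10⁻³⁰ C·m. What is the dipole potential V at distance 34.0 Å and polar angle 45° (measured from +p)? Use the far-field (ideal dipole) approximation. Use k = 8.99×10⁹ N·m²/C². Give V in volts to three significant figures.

The dipole potential is V = kp cosθ / r².
V = (8.99×10⁹)(3.60×10⁻³⁰)·cos45° / (3.40×10⁻⁹)² = 0.001980 V.

V ≈ 0.00198 V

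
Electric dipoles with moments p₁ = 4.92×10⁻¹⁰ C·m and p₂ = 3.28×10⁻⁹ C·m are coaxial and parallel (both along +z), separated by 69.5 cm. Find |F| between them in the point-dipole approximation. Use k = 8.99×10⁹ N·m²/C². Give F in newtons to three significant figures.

On-axis field of dipole 1 at distance r: E = 2kp₁/r³. Force on dipole 2 is F = p₂·dE/dr (gradient along axis).
dE/dr = −6kp₁/r⁴, so |F| = 6kp₁p₂/r⁴ (attractive for aligned moments).
F = 6(8.99×10⁹)(4.92×10⁻¹⁰)(3.28×10⁻⁹)/(0.695)⁴ = 3.731×10⁻⁷ N.

F ≈ 3.73×10⁻⁷ N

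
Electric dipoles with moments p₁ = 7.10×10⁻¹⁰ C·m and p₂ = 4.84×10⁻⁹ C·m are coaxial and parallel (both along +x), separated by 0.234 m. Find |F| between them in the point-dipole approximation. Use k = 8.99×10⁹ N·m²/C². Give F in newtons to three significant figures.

F ≈ 6.18×10⁻⁵ N

On-axis field of dipole 1 at distance r: E = 2kp₁/r³. Force on dipole 2 is F = p₂·dE/dr (gradient along axis).
dE/dr = −6kp₁/r⁴, so |F| = 6kp₁p₂/r⁴ (attractive for aligned moments).
F = 6(8.99×10⁹)(7.10×10⁻¹⁰)(4.84×10⁻⁹)/(0.234)⁴ = 6.182×10⁻⁵ N.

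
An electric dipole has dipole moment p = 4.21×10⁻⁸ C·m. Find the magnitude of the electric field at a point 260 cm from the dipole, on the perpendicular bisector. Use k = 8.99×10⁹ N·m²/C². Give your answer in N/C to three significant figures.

In the equatorial plane E = kp/r³.
E = (8.99×10⁹)(4.21×10⁻⁸) / (2.60)³ = 21.53 N/C.

E ≈ 21.5 N/C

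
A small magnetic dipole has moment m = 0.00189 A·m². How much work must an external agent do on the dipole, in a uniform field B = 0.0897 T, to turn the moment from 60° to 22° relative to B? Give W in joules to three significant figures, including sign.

W ≈ -7.24×10⁻⁵ J

W_ext = ΔU = −mB cosθ₂ + mB cosθ₁ = mB(cosθ₁ − cosθ₂).
W = (0.00189)(0.0897)·(cos60° − cos22°) = (1.695×10⁻⁴)·(-0.4272) = -7.242×10⁻⁵ J.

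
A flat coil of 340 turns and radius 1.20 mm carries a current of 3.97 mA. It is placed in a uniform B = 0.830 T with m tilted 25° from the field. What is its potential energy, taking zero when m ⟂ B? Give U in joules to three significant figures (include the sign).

U ≈ -4.59×10⁻⁶ J

m = NIA = NIπa² = 340·(0.00397)·π·(0.00120)² = 6.106×10⁻⁶ A·m².
U = −m·B = −mB cosθ.
U = −(6.106×10⁻⁶)(0.830)·cos25° = -4.593×10⁻⁶ J.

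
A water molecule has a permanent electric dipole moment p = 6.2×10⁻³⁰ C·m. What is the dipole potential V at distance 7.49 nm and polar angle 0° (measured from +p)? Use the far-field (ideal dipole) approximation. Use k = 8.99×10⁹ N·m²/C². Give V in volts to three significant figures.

The dipole potential is V = kp cosθ / r².
V = (8.99×10⁹)(6.20×10⁻³⁰)·cos0° / (7.49×10⁻⁹)² = 9.935×10⁻⁴ V.

V ≈ 9.94×10⁻⁴ V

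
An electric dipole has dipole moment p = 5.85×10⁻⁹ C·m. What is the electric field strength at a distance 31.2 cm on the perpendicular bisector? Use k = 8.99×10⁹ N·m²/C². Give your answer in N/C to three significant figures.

E ≈ 1730 N/C

In the equatorial plane E = kp/r³.
E = (8.99×10⁹)(5.85×10⁻⁹) / (0.312)³ = 1732 N/C.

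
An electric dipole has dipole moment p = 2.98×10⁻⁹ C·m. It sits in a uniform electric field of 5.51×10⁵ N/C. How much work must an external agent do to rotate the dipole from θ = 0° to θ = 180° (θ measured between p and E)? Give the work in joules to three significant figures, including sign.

W ≈ 0.00328 J

W_ext = ΔU = U(θ₂) − U(θ₁) = −pE cosθ₂ − (−pE cosθ₁) = pE(cosθ₁ − cosθ₂).
W = (2.98×10⁻⁹)(5.51×10⁵)·(cos0° − cos180°) = (0.001642)·(+2.0000) = 0.003284 J.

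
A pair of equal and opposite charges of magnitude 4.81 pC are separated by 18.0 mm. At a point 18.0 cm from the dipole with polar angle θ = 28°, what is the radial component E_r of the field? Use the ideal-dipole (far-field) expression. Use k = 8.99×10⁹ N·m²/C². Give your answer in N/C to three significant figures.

E_r ≈ 0.236 N/C

Dipole moment p = qd = (4.81×10⁻¹² C)(0.0180 m) = 8.658×10⁻¹⁴ C·m.
For a dipole, E_r = (2kp cosθ)/r³.
kp/r³ = (8.99×10⁹)(8.658×10⁻¹⁴)/(0.180)³ = 0.1335 N/C.
E_r = 2·0.1335·cos28° = 0.2357 N/C.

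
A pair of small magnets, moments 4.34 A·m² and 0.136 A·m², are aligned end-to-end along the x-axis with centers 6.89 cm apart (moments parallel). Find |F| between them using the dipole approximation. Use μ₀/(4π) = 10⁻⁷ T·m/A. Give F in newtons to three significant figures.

F ≈ 0.0157 N

On-axis B of dipole 1: B = (μ₀/4π)·2m₁/r³. Force on dipole 2: F = m₂·dB/dr.
dB/dr = −(μ₀/4π)·6m₁/r⁴, so |F| = (μ₀/4π)·6m₁m₂/r⁴.
F = 6(10⁻⁷)(4.34)(0.136)/(0.0689)⁴ = 0.01571 N.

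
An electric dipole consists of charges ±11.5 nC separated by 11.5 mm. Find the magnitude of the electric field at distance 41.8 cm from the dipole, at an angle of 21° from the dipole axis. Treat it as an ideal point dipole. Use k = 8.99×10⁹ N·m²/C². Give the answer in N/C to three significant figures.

Dipole moment p = qd = (1.15×10⁻⁸ C)(0.0115 m) = 1.323×10⁻¹⁰ C·m.
At angle θ the dipole field magnitude is E = (kp/r³)·√(1 + 3cos²θ).
kp/r³ = (8.99×10⁹)(1.323×10⁻¹⁰) / (0.418)³ = 16.29 N/C.
√(1 + 3cos²21°) = √(1 + 3·0.8716) = √3.6147 ≈ 1.9012.
E ≈ 16.29 × 1.901 = 30.96 N/C.

E ≈ 31.0 N/C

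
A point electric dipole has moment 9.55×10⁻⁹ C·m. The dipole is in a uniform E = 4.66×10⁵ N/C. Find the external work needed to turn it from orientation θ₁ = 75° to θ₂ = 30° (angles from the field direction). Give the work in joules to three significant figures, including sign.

W ≈ -0.00270 J

W_ext = ΔU = U(θ₂) − U(θ₁) = −pE cosθ₂ − (−pE cosθ₁) = pE(cosθ₁ − cosθ₂).
W = (9.55×10⁻⁹)(4.66×10⁵)·(cos75° − cos30°) = (0.004450)·(-0.6072) = -0.002702 J.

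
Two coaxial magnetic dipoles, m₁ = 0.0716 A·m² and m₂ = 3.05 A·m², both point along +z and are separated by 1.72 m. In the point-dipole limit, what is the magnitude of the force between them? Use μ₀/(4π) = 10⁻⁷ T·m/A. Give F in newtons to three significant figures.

F ≈ 1.50×10⁻⁸ N

On-axis B of dipole 1: B = (μ₀/4π)·2m₁/r³. Force on dipole 2: F = m₂·dB/dr.
dB/dr = −(μ₀/4π)·6m₁/r⁴, so |F| = (μ₀/4π)·6m₁m₂/r⁴.
F = 6(10⁻⁷)(0.0716)(3.05)/(1.72)⁴ = 1.497×10⁻⁸ N.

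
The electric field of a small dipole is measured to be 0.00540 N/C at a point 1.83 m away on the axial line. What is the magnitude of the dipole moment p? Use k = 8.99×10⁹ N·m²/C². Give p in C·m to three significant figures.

On axis E = 2kp/r³, so p = Er³/(2k).
p = (0.00540)·(1.83)³ / (2·8.99×10⁹) = 1.841×10⁻¹² C·m.

p ≈ 1.84×10⁻¹² C·m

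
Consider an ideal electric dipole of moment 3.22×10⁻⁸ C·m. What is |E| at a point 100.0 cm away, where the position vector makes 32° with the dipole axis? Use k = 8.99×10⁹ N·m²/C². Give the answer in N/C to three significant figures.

At angle θ the dipole field magnitude is E = (kp/r³)·√(1 + 3cos²θ).
kp/r³ = (8.99×10⁹)(3.22×10⁻⁸) / (1.00)³ = 289.5 N/C.
√(1 + 3cos²32°) = √(1 + 3·0.7192) = √3.1576 ≈ 1.7770.
E ≈ 289.5 × 1.777 = 514.4 N/C.

E ≈ 514 N/C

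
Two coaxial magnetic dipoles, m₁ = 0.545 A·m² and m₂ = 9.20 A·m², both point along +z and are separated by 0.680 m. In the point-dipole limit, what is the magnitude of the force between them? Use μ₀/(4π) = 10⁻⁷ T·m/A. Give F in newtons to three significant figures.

F ≈ 1.41×10⁻⁵ N

On-axis B of dipole 1: B = (μ₀/4π)·2m₁/r³. Force on dipole 2: F = m₂·dB/dr.
dB/dr = −(μ₀/4π)·6m₁/r⁴, so |F| = (μ₀/4π)·6m₁m₂/r⁴.
F = 6(10⁻⁷)(0.545)(9.20)/(0.680)⁴ = 1.407×10⁻⁵ N.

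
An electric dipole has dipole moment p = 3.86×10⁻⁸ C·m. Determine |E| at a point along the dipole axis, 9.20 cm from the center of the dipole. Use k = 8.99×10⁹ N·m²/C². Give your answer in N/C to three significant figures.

On the dipole axis E = 2kp/r³.
E = 2·(8.99×10⁹)(3.86×10⁻⁸) / (0.0920)³ = 8.913×10⁵ N/C.

E ≈ 8.91×10⁵ N/C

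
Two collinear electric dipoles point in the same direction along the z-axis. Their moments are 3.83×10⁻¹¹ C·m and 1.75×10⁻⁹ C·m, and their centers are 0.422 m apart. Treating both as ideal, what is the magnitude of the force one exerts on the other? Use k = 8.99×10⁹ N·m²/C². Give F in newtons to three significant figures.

F ≈ 1.14×10⁻⁷ N

On-axis field of dipole 1 at distance r: E = 2kp₁/r³. Force on dipole 2 is F = p₂·dE/dr (gradient along axis).
dE/dr = −6kp₁/r⁴, so |F| = 6kp₁p₂/r⁴ (attractive for aligned moments).
F = 6(8.99×10⁹)(3.83×10⁻¹¹)(1.75×10⁻⁹)/(0.422)⁴ = 1.140×10⁻⁷ N.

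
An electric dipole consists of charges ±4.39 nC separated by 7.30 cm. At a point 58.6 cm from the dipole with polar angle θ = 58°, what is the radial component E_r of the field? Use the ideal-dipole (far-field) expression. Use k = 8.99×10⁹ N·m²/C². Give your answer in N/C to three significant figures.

Dipole moment p = qd = (4.39×10⁻⁹ C)(0.0730 m) = 3.205×10⁻¹⁰ C·m.
For a dipole, E_r = (2kp cosθ)/r³.
kp/r³ = (8.99×10⁹)(3.205×10⁻¹⁰)/(0.586)³ = 14.32 N/C.
E_r = 2·14.32·cos58° = 15.18 N/C.

E_r ≈ 15.2 N/C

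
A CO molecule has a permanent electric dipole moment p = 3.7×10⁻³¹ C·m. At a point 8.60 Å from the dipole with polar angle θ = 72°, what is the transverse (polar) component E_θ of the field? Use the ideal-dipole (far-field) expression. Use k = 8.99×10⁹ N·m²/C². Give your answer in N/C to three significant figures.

For a dipole, E_θ = (kp sinθ)/r³.
kp/r³ = (8.99×10⁹)(3.70×10⁻³¹)/(8.60×10⁻¹⁰)³ = 5.230×10⁶ N/C.
E_θ = 5.230×10⁶·sin72° = 4.974×10⁶ N/C.

E_θ ≈ 4.97×10⁶ N/C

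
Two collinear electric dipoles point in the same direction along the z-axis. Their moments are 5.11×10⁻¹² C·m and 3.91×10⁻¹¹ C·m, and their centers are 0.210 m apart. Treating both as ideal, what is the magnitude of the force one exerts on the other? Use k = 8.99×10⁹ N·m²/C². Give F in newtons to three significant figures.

F ≈ 5.54×10⁻⁹ N

On-axis field of dipole 1 at distance r: E = 2kp₁/r³. Force on dipole 2 is F = p₂·dE/dr (gradient along axis).
dE/dr = −6kp₁/r⁴, so |F| = 6kp₁p₂/r⁴ (attractive for aligned moments).
F = 6(8.99×10⁹)(5.11×10⁻¹²)(3.91×10⁻¹¹)/(0.210)⁴ = 5.542×10⁻⁹ N.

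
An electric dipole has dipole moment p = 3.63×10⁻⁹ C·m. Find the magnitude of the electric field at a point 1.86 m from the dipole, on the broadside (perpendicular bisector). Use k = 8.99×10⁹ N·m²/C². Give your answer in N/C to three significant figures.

E ≈ 5.07 N/C

On the perpendicular bisector E = kp/r³ (half the axial value at the same distance).
E = (8.99×10⁹)(3.63×10⁻⁹) / (1.86)³ = 5.071 N/C.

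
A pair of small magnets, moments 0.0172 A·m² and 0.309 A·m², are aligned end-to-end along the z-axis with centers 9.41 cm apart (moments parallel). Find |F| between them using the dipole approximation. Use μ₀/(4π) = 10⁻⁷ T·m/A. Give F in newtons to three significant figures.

F ≈ 4.07×10⁻⁵ N

On-axis B of dipole 1: B = (μ₀/4π)·2m₁/r³. Force on dipole 2: F = m₂·dB/dr.
dB/dr = −(μ₀/4π)·6m₁/r⁴, so |F| = (μ₀/4π)·6m₁m₂/r⁴.
F = 6(10⁻⁷)(0.0172)(0.309)/(0.0941)⁴ = 4.067×10⁻⁵ N.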